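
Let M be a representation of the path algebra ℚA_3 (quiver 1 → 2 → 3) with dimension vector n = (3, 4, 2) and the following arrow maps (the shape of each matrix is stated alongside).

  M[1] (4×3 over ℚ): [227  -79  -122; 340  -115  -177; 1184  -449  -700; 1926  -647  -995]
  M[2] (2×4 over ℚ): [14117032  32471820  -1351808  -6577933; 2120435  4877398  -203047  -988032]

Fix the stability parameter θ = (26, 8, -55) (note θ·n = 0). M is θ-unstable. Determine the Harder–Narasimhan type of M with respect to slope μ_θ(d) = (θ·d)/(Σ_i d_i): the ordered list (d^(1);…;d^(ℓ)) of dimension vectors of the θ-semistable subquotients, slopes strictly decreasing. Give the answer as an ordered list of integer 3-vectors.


Via rank(M_{q-1}∘⋯∘M_p): M ≅ I[1,2], I[1,3]^2, I[2,2].
μ_θ-semistable layers: μ^(1)=17; μ^(2)=8; μ^(3)=-7

((1, 1, 0); (0, 1, 0); (2, 2, 2))


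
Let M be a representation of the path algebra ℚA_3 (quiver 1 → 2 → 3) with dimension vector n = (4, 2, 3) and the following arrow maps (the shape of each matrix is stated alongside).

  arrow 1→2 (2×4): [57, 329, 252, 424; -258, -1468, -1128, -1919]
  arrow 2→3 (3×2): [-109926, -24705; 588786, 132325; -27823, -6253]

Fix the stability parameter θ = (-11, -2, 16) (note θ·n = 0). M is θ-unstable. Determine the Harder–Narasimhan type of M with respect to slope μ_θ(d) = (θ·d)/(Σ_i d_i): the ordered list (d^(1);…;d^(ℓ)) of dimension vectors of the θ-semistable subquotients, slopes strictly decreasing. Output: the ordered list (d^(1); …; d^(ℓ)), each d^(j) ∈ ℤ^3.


Interval decomposition of M: I[1,1]^2, I[1,3]^2, I[3,3].
HN type (ℓ=3): μ^(1)=16; μ^(2)=-2; μ^(3)=-11

((0, 0, 3); (0, 2, 0); (4, 0, 0))


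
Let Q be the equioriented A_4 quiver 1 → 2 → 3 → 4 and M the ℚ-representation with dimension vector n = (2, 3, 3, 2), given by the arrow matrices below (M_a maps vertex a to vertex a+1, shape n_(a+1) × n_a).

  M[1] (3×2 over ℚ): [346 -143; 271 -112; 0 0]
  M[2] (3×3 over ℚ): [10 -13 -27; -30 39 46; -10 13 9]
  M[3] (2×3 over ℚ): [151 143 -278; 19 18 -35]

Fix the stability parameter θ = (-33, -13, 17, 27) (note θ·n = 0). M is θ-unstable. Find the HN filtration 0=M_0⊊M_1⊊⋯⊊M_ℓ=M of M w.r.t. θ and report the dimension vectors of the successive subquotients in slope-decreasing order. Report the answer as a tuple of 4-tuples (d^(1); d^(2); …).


Via rank(M_{q-1}∘⋯∘M_p): M ≅ I[1,2], I[1,3], I[2,4], I[3,4].
μ_θ-semistable layers: μ^(1)=27; μ^(2)=17; μ^(3)=-13; μ^(4)=-33

((0, 0, 0, 2); (0, 0, 3, 0); (0, 3, 0, 0); (2, 0, 0, 0))


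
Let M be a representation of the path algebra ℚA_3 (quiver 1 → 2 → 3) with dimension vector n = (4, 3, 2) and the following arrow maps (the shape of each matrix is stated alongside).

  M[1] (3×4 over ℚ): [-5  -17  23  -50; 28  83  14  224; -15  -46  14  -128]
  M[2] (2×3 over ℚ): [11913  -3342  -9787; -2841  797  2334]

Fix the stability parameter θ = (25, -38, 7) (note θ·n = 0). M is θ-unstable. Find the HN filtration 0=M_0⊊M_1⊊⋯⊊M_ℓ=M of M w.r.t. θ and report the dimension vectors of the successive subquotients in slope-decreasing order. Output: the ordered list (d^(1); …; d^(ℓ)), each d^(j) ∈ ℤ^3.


Interval decomposition of M: I[1,1], I[1,2], I[1,3]^2.
HN type (ℓ=3): μ^(1)=25; μ^(2)=7; μ^(3)=-13/2

((1, 0, 0); (0, 0, 2); (3, 3, 0))


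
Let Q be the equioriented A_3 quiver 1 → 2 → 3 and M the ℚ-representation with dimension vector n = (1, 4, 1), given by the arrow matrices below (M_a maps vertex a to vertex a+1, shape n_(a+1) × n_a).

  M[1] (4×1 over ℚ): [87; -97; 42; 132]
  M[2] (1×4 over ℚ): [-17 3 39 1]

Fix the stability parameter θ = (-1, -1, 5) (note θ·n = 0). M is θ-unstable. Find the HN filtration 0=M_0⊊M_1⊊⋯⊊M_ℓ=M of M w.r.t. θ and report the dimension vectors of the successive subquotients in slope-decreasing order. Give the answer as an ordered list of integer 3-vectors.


Via rank(M_{q-1}∘⋯∘M_p): M ≅ I[1,2], I[2,2]^2, I[2,3].
μ_θ-semistable layers: μ^(1)=5; μ^(2)=-1

((0, 0, 1); (1, 4, 0))


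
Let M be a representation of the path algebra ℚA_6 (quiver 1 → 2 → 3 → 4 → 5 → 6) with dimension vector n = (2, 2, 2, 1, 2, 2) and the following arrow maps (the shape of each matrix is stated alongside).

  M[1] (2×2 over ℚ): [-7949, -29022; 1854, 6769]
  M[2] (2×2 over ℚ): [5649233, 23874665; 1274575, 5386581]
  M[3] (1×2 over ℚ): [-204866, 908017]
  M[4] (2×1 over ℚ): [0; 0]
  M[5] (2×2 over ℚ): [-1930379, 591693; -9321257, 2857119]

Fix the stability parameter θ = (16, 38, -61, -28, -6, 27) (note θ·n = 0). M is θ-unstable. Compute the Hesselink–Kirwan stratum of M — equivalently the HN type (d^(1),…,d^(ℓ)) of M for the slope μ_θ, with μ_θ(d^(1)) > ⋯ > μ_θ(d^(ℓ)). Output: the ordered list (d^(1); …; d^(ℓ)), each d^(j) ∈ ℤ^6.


Interval decomposition of M: I[1,3], I[1,4], I[5,5], I[5,6], I[6,6].
HN type (ℓ=4): μ^(1)=27; μ^(2)=-7/3; μ^(3)=-6; μ^(4)=-35/4

((0, 0, 0, 0, 0, 2); (1, 1, 1, 0, 0, 0); (0, 0, 0, 0, 2, 0); (1, 1, 1, 1, 0, 0))


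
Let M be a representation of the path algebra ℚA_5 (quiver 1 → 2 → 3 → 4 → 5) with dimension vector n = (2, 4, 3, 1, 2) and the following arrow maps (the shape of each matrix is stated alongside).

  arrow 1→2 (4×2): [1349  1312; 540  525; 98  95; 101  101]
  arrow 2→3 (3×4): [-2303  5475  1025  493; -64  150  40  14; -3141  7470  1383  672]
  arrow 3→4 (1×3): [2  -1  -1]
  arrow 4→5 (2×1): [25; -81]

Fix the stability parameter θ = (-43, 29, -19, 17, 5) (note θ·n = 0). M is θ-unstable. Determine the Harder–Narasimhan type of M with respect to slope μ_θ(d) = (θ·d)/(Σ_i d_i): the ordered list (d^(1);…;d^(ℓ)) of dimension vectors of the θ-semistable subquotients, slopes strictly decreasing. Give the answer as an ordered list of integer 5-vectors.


Via rank(M_{q-1}∘⋯∘M_p): M ≅ I[1,3], I[1,5], I[2,2]^2, I[3,3], I[5,5].
μ_θ-semistable layers: μ^(1)=29; μ^(2)=11; μ^(3)=5; μ^(4)=-19; μ^(5)=-43

((0, 2, 0, 0, 0); (0, 0, 0, 1, 1); (0, 2, 2, 0, 1); (0, 0, 1, 0, 0); (2, 0, 0, 0, 0))


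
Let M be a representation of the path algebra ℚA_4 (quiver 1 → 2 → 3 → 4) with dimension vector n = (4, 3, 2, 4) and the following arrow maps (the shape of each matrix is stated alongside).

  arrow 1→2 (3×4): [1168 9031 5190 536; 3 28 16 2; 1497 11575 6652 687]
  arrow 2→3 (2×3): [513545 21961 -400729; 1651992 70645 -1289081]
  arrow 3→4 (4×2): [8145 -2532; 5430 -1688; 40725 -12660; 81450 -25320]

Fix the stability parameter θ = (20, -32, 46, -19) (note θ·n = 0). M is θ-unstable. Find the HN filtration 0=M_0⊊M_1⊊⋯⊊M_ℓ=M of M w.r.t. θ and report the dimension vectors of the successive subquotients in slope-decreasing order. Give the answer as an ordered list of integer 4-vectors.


Via rank(M_{q-1}∘⋯∘M_p): M ≅ I[1,1], I[1,2], I[1,3], I[1,4], I[4,4]^3.
μ_θ-semistable layers: μ^(1)=46; μ^(2)=20; μ^(3)=27/2; μ^(4)=-6; μ^(5)=-19

((0, 0, 1, 0); (1, 0, 0, 0); (0, 0, 1, 1); (3, 3, 0, 0); (0, 0, 0, 3))


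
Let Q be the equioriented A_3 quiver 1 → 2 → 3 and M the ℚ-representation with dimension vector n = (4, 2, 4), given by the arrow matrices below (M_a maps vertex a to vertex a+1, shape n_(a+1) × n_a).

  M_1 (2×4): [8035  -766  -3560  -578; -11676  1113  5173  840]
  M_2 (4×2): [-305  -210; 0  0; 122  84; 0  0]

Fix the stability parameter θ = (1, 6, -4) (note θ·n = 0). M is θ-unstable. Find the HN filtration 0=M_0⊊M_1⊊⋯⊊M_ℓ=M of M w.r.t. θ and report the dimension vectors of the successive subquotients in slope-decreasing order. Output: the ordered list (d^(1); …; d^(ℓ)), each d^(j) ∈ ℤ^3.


Interval decomposition of M: I[1,1]^2, I[1,2], I[1,3], I[3,3]^3.
HN type (ℓ=3): μ^(1)=6; μ^(2)=1; μ^(3)=-4

((0, 1, 0); (4, 1, 1); (0, 0, 3))


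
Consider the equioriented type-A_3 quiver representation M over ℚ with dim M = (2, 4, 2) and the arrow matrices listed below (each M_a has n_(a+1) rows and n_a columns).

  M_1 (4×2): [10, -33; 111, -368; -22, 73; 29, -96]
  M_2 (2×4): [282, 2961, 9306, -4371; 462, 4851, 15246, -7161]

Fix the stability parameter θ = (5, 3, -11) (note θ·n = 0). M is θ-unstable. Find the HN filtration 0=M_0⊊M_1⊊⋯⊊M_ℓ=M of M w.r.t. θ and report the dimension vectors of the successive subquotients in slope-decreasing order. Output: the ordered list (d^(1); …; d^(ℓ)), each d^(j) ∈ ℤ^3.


Via rank(M_{q-1}∘⋯∘M_p): M ≅ I[1,2]^2, I[2,2], I[2,3], I[3,3].
μ_θ-semistable layers: μ^(1)=4; μ^(2)=3; μ^(3)=-4; μ^(4)=-11

((2, 2, 0); (0, 1, 0); (0, 1, 1); (0, 0, 1))


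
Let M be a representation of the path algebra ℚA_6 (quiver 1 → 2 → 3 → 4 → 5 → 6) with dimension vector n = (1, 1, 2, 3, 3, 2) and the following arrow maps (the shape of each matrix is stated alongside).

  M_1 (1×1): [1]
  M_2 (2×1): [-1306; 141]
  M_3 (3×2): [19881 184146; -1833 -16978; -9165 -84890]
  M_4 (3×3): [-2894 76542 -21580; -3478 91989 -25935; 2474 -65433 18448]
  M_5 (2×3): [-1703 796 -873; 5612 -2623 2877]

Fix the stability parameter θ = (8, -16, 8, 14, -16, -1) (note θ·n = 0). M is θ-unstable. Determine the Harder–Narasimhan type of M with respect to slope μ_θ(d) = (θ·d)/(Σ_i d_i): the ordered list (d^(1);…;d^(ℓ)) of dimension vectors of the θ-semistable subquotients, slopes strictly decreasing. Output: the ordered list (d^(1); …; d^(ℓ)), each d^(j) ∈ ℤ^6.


Via rank(M_{q-1}∘⋯∘M_p): M ≅ I[1,3], I[3,6], I[4,5], I[4,6].
μ_θ-semistable layers: μ^(1)=8; μ^(2)=5/4; μ^(3)=-1; μ^(4)=-4

((0, 0, 1, 0, 0, 0); (0, 0, 1, 1, 1, 1); (0, 0, 0, 2, 2, 1); (1, 1, 0, 0, 0, 0))


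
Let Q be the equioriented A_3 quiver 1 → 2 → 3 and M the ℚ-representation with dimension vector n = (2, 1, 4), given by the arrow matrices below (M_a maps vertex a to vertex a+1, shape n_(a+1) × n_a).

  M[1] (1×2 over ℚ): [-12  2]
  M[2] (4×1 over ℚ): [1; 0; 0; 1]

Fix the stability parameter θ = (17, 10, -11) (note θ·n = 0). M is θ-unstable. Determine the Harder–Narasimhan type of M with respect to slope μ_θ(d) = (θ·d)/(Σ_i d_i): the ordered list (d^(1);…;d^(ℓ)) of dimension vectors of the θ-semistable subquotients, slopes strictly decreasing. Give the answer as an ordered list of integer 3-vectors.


Via rank(M_{q-1}∘⋯∘M_p): M ≅ I[1,1], I[1,3], I[3,3]^3.
μ_θ-semistable layers: μ^(1)=17; μ^(2)=16/3; μ^(3)=-11

((1, 0, 0); (1, 1, 1); (0, 0, 3))


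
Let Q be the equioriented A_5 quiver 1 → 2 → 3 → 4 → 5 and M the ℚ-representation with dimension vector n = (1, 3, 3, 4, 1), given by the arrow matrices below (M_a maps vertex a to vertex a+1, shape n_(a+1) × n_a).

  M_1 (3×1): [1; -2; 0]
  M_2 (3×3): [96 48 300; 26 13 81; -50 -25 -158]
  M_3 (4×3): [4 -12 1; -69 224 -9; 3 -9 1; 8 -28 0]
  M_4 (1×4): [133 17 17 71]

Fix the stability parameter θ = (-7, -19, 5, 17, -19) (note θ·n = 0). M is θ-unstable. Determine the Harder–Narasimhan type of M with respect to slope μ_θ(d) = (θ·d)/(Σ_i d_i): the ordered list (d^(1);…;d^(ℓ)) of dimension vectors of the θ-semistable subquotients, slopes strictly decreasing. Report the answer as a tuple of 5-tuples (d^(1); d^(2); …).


Barcode: M ≅ I[1,2], I[2,4], I[2,5], I[3,4], I[4,4]. HN layers by μ_θ (5 steps, strictly decreasing):
  μ^(1)=17; μ^(2)=5; μ^(3)=1; μ^(4)=-13; μ^(5)=-19

((0, 0, 0, 3, 0); (0, 0, 2, 0, 0); (0, 0, 1, 1, 1); (1, 1, 0, 0, 0); (0, 2, 0, 0, 0))


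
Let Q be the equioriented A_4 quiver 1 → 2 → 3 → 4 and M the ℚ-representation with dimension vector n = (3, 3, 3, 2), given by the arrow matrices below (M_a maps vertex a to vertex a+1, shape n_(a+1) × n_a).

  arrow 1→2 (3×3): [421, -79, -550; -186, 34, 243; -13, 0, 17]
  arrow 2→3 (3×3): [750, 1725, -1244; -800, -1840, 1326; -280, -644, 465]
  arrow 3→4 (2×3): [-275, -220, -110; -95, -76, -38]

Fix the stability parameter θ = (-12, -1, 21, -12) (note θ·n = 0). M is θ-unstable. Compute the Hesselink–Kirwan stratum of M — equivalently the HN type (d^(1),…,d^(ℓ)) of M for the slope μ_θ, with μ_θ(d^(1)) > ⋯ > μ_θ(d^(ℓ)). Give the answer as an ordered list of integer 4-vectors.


Interval decomposition of M: I[1,2], I[1,3], I[1,4], I[3,3], I[4,4].
HN type (ℓ=4): μ^(1)=21; μ^(2)=9/2; μ^(3)=-1; μ^(4)=-12

((0, 0, 2, 0); (0, 0, 1, 1); (0, 3, 0, 0); (3, 0, 0, 1))


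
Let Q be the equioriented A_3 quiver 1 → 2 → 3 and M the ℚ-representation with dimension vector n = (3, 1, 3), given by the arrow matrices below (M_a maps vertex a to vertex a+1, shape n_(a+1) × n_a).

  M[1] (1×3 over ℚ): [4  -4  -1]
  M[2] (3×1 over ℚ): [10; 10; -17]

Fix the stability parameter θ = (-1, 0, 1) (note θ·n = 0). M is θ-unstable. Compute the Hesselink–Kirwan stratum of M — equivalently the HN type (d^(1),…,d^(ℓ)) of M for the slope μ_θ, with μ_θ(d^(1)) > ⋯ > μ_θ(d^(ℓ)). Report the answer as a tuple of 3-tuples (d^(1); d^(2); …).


Via rank(M_{q-1}∘⋯∘M_p): M ≅ I[1,1]^2, I[1,3], I[3,3]^2.
μ_θ-semistable layers: μ^(1)=1; μ^(2)=0; μ^(3)=-1

((0, 0, 3); (0, 1, 0); (3, 0, 0))


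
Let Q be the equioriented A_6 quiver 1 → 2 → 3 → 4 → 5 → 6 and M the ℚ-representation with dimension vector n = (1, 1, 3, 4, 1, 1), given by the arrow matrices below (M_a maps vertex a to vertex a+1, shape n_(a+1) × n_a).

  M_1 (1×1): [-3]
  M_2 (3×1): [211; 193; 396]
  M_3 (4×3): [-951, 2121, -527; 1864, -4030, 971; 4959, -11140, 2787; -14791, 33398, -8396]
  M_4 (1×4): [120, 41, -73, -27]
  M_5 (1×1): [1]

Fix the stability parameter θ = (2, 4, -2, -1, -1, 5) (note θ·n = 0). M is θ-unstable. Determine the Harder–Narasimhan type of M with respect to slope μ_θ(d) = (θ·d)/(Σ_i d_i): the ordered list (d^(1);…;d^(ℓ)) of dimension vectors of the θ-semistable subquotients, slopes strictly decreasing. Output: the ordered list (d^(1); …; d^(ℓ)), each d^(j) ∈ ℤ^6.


Via rank(M_{q-1}∘⋯∘M_p): M ≅ I[1,6], I[3,4]^2, I[4,4].
μ_θ-semistable layers: μ^(1)=5; μ^(2)=2/5; μ^(3)=-1; μ^(4)=-2

((0, 0, 0, 0, 0, 1); (1, 1, 1, 1, 1, 0); (0, 0, 0, 3, 0, 0); (0, 0, 2, 0, 0, 0))


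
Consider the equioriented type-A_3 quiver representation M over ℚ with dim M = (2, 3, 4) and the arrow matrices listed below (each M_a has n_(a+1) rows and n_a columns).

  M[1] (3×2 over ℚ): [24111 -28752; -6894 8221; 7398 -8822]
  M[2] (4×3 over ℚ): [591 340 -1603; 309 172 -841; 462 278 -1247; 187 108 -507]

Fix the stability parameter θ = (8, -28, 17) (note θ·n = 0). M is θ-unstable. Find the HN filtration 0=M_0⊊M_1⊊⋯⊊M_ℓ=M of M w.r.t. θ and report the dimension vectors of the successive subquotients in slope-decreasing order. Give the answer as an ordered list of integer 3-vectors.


Interval decomposition of M: I[1,2], I[1,3], I[2,3], I[3,3]^2.
HN type (ℓ=3): μ^(1)=17; μ^(2)=-10; μ^(3)=-28

((0, 0, 4); (2, 2, 0); (0, 1, 0))


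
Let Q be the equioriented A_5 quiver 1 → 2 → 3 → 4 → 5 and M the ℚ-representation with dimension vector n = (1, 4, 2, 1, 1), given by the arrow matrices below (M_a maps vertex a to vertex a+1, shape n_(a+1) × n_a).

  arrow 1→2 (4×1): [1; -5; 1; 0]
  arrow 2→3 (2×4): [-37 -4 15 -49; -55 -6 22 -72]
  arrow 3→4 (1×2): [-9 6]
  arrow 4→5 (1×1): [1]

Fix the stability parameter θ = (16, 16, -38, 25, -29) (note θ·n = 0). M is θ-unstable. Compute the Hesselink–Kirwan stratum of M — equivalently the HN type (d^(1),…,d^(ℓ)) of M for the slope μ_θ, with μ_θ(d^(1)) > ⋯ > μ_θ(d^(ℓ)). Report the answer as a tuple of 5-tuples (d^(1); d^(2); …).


Via rank(M_{q-1}∘⋯∘M_p): M ≅ I[1,3], I[2,2]^2, I[2,5].
μ_θ-semistable layers: μ^(1)=16; μ^(2)=-2; μ^(3)=-11

((0, 2, 0, 0, 0); (1, 1, 1, 1, 1); (0, 1, 1, 0, 0))


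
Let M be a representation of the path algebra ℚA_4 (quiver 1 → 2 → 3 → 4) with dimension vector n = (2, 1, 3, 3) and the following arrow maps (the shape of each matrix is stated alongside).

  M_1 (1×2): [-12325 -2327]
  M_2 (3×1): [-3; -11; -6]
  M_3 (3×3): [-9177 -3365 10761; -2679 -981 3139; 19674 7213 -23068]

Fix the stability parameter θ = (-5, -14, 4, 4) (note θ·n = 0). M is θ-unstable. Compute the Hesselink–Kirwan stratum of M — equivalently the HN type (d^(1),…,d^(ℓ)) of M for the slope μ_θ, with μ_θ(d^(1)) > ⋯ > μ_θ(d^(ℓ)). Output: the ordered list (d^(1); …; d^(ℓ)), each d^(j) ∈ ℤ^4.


Barcode: M ≅ I[1,1], I[1,4], I[3,3], I[3,4], I[4,4]. HN layers by μ_θ (3 steps, strictly decreasing):
  μ^(1)=4; μ^(2)=-5; μ^(3)=-19/2

((0, 0, 3, 3); (1, 0, 0, 0); (1, 1, 0, 0))


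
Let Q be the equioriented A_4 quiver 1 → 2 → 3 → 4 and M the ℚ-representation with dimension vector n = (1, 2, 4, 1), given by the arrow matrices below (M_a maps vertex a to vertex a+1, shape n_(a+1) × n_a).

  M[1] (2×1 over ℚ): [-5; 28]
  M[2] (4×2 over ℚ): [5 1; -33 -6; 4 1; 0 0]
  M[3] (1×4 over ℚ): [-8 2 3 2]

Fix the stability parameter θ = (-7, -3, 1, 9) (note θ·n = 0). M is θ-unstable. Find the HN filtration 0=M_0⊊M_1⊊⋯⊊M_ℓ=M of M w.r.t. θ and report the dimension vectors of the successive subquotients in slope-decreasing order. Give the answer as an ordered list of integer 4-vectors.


Interval decomposition of M: I[1,4], I[2,3], I[3,3]^2.
HN type (ℓ=4): μ^(1)=9; μ^(2)=1; μ^(3)=-3; μ^(4)=-7

((0, 0, 0, 1); (0, 0, 4, 0); (0, 2, 0, 0); (1, 0, 0, 0))


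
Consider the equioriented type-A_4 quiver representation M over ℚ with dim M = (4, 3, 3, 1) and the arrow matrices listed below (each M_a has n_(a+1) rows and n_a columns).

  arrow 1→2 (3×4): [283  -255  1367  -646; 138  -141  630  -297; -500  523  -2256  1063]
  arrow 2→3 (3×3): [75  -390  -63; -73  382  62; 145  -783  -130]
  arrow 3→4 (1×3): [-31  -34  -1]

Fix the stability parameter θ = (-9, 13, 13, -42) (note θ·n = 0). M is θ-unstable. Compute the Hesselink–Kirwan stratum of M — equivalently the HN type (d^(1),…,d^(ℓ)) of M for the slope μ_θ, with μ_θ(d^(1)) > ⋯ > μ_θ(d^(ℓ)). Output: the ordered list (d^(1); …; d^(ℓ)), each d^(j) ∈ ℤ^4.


Interval decomposition of M: I[1,1], I[1,3]^2, I[1,4].
HN type (ℓ=3): μ^(1)=13; μ^(2)=-16/3; μ^(3)=-9

((0, 2, 2, 0); (0, 1, 1, 1); (4, 0, 0, 0))


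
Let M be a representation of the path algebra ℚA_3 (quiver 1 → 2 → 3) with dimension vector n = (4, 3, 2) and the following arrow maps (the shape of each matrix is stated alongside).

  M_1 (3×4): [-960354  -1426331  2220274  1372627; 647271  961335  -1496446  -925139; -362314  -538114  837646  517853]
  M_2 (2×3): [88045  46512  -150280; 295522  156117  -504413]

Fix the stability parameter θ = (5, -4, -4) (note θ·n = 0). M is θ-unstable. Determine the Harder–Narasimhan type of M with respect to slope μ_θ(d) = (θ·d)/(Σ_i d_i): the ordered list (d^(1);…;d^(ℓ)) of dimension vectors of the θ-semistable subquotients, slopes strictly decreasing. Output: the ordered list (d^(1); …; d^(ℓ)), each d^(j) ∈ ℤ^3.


Interval decomposition of M: I[1,1], I[1,2], I[1,3]^2.
HN type (ℓ=3): μ^(1)=5; μ^(2)=1/2; μ^(3)=-1

((1, 0, 0); (1, 1, 0); (2, 2, 2))


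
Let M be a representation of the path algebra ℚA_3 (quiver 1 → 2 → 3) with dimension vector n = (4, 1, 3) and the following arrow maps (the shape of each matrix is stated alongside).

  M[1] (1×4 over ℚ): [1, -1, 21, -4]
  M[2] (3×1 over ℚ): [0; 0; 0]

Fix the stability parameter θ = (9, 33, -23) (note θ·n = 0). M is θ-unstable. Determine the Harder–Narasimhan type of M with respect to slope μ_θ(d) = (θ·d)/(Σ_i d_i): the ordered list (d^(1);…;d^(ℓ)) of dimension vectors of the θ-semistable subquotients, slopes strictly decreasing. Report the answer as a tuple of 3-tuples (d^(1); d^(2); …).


Barcode: M ≅ I[1,1]^3, I[1,2], I[3,3]^3. HN layers by μ_θ (3 steps, strictly decreasing):
  μ^(1)=33; μ^(2)=9; μ^(3)=-23

((0, 1, 0); (4, 0, 0); (0, 0, 3))


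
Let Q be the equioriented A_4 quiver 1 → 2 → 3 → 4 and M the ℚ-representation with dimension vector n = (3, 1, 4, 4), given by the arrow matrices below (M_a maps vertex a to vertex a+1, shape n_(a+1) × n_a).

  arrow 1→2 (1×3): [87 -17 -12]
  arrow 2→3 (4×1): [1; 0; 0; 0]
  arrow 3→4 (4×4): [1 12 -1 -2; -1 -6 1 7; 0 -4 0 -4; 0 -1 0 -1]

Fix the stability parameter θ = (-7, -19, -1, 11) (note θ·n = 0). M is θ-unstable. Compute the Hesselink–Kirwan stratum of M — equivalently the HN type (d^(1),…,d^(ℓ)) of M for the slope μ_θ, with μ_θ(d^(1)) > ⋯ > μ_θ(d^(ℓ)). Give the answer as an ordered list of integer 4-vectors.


Via rank(M_{q-1}∘⋯∘M_p): M ≅ I[1,1]^2, I[1,4], I[3,3], I[3,4]^2, I[4,4].
μ_θ-semistable layers: μ^(1)=11; μ^(2)=-1; μ^(3)=-7; μ^(4)=-13

((0, 0, 0, 4); (0, 0, 4, 0); (2, 0, 0, 0); (1, 1, 0, 0))


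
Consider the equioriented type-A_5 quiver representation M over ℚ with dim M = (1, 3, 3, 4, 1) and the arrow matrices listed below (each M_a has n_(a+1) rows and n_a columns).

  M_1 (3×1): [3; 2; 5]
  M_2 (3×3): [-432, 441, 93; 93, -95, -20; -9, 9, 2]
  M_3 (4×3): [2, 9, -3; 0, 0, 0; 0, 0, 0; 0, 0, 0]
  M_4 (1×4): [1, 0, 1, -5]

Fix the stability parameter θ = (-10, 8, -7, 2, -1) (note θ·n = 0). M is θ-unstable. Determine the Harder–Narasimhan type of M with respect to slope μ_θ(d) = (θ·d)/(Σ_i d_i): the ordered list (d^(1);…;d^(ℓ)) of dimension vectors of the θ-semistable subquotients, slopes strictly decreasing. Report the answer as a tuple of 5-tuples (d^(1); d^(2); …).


Via rank(M_{q-1}∘⋯∘M_p): M ≅ I[1,3], I[2,2], I[2,3], I[3,5], I[4,4]^3.
μ_θ-semistable layers: μ^(1)=8; μ^(2)=2; μ^(3)=1/2; μ^(4)=-7; μ^(5)=-10

((0, 1, 0, 0, 0); (0, 0, 0, 3, 0); (0, 2, 2, 1, 1); (0, 0, 1, 0, 0); (1, 0, 0, 0, 0))


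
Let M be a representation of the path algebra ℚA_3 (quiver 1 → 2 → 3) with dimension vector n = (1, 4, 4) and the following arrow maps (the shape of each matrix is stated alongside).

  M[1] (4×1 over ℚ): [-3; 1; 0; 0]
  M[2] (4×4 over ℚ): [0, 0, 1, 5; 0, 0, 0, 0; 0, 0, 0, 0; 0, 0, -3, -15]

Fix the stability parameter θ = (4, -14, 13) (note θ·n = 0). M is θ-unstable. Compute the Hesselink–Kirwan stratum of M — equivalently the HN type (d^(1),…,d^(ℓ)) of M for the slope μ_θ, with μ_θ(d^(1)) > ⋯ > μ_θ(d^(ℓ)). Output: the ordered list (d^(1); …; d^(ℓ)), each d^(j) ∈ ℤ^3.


Via rank(M_{q-1}∘⋯∘M_p): M ≅ I[1,2], I[2,2]^2, I[2,3], I[3,3]^3.
μ_θ-semistable layers: μ^(1)=13; μ^(2)=-5; μ^(3)=-14

((0, 0, 4); (1, 1, 0); (0, 3, 0))


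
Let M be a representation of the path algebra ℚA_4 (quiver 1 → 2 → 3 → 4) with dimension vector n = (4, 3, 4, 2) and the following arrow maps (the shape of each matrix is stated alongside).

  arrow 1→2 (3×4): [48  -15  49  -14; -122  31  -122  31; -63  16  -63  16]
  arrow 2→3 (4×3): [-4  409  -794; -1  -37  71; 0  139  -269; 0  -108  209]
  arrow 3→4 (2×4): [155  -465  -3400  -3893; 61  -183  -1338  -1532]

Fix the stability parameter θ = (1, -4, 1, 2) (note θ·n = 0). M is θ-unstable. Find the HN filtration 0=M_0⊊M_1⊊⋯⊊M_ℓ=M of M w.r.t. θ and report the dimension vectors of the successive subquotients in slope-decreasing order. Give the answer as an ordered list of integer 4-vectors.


Interval decomposition of M: I[1,1], I[1,3], I[1,4]^2, I[3,3].
HN type (ℓ=3): μ^(1)=2; μ^(2)=1; μ^(3)=-3/2

((0, 0, 0, 2); (1, 0, 4, 0); (3, 3, 0, 0))


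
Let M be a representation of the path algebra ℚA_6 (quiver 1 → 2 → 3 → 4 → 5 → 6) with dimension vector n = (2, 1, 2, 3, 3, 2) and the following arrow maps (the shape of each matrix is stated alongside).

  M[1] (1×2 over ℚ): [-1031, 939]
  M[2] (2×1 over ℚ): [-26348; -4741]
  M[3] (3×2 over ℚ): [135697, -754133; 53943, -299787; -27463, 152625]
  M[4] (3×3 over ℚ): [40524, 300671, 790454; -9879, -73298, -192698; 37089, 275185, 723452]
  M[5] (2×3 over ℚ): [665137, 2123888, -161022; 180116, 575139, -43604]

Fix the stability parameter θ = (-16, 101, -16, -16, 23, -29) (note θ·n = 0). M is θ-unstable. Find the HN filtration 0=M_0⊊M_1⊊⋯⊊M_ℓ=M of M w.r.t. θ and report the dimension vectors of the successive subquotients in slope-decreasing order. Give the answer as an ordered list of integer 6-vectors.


Interval decomposition of M: I[1,1], I[1,6], I[3,4], I[4,6], I[5,5].
HN type (ℓ=4): μ^(1)=23; μ^(2)=63/5; μ^(3)=-3; μ^(4)=-16

((0, 0, 0, 0, 1, 0); (0, 1, 1, 1, 1, 1); (0, 0, 0, 0, 1, 1); (2, 0, 1, 2, 0, 0))


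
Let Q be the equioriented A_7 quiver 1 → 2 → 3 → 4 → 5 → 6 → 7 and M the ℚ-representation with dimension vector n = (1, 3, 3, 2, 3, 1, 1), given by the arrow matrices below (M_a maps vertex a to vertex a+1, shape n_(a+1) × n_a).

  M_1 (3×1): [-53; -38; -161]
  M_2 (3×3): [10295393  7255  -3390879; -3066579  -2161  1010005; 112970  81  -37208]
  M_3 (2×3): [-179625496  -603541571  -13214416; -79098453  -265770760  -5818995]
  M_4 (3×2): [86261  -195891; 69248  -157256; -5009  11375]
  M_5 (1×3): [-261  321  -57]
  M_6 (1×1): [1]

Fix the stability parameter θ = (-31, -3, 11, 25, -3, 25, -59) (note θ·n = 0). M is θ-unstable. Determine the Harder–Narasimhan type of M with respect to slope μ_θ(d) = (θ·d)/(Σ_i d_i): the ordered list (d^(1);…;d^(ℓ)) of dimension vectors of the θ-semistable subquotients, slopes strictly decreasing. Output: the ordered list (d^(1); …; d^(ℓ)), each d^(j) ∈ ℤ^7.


Barcode: M ≅ I[1,2], I[2,5]^2, I[3,3], I[5,7]. HN layers by μ_θ (4 steps, strictly decreasing):
  μ^(1)=11; μ^(2)=-3; μ^(3)=-37/3; μ^(4)=-31

((0, 0, 3, 2, 2, 0, 0); (0, 3, 0, 0, 0, 0, 0); (0, 0, 0, 0, 1, 1, 1); (1, 0, 0, 0, 0, 0, 0))


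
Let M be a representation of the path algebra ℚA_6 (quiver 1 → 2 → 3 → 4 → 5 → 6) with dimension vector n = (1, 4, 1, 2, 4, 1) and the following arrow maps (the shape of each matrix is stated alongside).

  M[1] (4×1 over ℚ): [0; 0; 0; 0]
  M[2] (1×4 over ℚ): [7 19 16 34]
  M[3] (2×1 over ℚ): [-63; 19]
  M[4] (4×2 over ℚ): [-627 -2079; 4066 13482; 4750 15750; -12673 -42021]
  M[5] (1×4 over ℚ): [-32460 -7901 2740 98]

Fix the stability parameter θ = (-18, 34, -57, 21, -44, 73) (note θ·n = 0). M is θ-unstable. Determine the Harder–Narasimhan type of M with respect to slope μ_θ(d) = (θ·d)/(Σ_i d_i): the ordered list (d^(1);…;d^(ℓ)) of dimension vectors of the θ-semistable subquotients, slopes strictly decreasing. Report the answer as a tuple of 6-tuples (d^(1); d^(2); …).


Via rank(M_{q-1}∘⋯∘M_p): M ≅ I[1,1], I[2,2]^3, I[2,4], I[4,5], I[5,5]^2, I[5,6].
μ_θ-semistable layers: μ^(1)=73; μ^(2)=34; μ^(3)=21; μ^(4)=-23/2; μ^(5)=-18; μ^(6)=-44

((0, 0, 0, 0, 0, 1); (0, 3, 0, 0, 0, 0); (0, 0, 0, 1, 0, 0); (0, 1, 1, 1, 1, 0); (1, 0, 0, 0, 0, 0); (0, 0, 0, 0, 3, 0))


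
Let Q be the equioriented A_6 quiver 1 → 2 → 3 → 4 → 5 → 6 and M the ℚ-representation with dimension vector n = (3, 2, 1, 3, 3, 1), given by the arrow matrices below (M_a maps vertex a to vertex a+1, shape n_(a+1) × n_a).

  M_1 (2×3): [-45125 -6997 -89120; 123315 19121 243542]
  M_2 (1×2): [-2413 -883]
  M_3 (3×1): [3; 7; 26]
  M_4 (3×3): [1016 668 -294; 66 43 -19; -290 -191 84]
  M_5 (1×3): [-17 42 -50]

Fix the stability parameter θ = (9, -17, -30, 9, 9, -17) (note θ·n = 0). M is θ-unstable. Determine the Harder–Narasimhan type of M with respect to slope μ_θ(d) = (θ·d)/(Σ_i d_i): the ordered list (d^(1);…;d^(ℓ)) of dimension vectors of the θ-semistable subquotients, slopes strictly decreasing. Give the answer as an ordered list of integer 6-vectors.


Via rank(M_{q-1}∘⋯∘M_p): M ≅ I[1,1], I[1,2], I[1,5], I[4,4], I[4,5], I[5,6].
μ_θ-semistable layers: μ^(1)=9; μ^(2)=-4; μ^(3)=-38/3

((1, 0, 0, 3, 2, 0); (1, 1, 0, 0, 1, 1); (1, 1, 1, 0, 0, 0))


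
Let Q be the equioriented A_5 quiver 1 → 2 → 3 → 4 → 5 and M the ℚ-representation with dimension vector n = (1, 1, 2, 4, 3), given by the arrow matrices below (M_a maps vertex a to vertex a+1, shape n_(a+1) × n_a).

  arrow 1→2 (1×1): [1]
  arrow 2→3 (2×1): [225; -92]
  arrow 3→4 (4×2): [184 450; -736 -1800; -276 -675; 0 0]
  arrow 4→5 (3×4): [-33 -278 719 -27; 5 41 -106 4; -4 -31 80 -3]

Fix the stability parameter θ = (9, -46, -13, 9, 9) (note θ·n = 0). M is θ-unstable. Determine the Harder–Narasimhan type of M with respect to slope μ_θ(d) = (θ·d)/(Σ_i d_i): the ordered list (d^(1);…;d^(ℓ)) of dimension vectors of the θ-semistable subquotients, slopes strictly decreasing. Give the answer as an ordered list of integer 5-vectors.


Barcode: M ≅ I[1,3], I[3,5], I[4,4], I[4,5]^2. HN layers by μ_θ (3 steps, strictly decreasing):
  μ^(1)=9; μ^(2)=-13; μ^(3)=-37/2

((0, 0, 0, 4, 3); (0, 0, 2, 0, 0); (1, 1, 0, 0, 0))


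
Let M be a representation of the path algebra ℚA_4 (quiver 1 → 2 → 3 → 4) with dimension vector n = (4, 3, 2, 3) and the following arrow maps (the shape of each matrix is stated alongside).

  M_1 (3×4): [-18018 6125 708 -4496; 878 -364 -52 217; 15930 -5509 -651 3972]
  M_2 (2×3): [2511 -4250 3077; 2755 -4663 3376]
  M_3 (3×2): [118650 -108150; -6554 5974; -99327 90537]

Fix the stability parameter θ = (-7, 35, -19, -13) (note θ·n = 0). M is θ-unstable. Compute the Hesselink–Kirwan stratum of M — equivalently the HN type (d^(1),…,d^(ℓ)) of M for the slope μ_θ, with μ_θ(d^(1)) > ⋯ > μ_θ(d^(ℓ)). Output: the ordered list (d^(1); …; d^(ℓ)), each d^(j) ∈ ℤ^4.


Barcode: M ≅ I[1,1], I[1,2], I[1,3], I[1,4], I[4,4]^2. HN layers by μ_θ (5 steps, strictly decreasing):
  μ^(1)=35; μ^(2)=8; μ^(3)=1; μ^(4)=-7; μ^(5)=-13

((0, 1, 0, 0); (0, 1, 1, 0); (0, 1, 1, 1); (4, 0, 0, 0); (0, 0, 0, 2))


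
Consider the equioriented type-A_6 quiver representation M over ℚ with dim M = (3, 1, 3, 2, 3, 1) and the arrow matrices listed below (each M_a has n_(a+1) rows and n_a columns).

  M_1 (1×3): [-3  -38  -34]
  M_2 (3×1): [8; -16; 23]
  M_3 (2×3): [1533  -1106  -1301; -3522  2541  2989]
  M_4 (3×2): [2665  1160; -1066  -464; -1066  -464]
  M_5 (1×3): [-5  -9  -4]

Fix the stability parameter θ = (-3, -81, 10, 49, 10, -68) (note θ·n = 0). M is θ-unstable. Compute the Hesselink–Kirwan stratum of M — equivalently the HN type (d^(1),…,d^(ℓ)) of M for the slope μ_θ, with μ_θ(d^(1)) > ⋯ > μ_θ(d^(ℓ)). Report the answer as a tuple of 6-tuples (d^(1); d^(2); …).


Interval decomposition of M: I[1,1]^2, I[1,6], I[3,3], I[3,4], I[5,5]^2.
HN type (ℓ=5): μ^(1)=49; μ^(2)=10; μ^(3)=1/4; μ^(4)=-3; μ^(5)=-42

((0, 0, 0, 1, 0, 0); (0, 0, 2, 0, 2, 0); (0, 0, 1, 1, 1, 1); (2, 0, 0, 0, 0, 0); (1, 1, 0, 0, 0, 0))


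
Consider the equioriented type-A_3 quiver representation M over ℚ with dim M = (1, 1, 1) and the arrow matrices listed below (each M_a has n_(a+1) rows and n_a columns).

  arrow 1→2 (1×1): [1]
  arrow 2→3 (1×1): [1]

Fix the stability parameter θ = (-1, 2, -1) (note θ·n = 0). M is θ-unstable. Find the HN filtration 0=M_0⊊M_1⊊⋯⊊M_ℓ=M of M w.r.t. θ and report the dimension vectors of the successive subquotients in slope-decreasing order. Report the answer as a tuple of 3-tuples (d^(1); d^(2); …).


Barcode: M ≅ I[1,3]. HN layers by μ_θ (2 steps, strictly decreasing):
  μ^(1)=1/2; μ^(2)=-1

((0, 1, 1); (1, 0, 0))


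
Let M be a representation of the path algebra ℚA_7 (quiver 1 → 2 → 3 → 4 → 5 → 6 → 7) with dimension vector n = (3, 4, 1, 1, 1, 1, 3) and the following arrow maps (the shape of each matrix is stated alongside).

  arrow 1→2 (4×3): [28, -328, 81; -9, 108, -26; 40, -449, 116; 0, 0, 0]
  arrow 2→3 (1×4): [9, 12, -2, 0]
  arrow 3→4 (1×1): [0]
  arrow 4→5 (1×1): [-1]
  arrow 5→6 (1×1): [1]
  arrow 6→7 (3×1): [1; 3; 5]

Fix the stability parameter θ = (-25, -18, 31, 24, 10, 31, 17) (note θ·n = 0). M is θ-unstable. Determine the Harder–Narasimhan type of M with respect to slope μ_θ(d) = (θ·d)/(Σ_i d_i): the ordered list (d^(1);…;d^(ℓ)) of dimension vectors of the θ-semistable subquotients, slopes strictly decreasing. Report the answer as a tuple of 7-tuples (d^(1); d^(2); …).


Interval decomposition of M: I[1,2]^2, I[1,3], I[2,2], I[4,7], I[7,7]^2.
HN type (ℓ=5): μ^(1)=31; μ^(2)=24; μ^(3)=17; μ^(4)=-18; μ^(5)=-25

((0, 0, 1, 0, 0, 0, 0); (0, 0, 0, 0, 0, 1, 1); (0, 0, 0, 1, 1, 0, 2); (0, 4, 0, 0, 0, 0, 0); (3, 0, 0, 0, 0, 0, 0))


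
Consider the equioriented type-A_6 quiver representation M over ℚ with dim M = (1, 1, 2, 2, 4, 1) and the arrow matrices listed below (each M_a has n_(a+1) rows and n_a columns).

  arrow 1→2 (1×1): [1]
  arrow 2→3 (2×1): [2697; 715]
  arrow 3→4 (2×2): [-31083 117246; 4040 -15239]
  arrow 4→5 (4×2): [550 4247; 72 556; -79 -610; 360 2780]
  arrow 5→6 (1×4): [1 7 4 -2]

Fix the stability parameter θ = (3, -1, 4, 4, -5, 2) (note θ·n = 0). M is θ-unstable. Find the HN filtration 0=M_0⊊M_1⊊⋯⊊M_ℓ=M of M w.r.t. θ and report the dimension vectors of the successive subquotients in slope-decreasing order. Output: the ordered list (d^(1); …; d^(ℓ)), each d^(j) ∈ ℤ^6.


Barcode: M ≅ I[1,6], I[3,5], I[5,5]^2. HN layers by μ_θ (3 steps, strictly decreasing):
  μ^(1)=2; μ^(2)=1; μ^(3)=-5

((0, 0, 0, 0, 0, 1); (1, 1, 2, 2, 2, 0); (0, 0, 0, 0, 2, 0))


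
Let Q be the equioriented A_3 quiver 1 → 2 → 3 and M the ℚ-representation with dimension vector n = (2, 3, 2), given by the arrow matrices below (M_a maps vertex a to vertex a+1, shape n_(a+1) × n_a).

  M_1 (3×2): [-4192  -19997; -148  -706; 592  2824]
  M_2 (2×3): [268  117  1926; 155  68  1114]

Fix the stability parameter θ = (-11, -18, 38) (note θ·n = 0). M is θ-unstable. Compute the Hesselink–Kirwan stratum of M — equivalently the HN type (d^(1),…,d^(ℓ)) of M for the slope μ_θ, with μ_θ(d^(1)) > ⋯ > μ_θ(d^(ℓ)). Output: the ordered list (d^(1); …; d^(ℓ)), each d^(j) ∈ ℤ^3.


Interval decomposition of M: I[1,3]^2, I[2,2].
HN type (ℓ=3): μ^(1)=38; μ^(2)=-29/2; μ^(3)=-18

((0, 0, 2); (2, 2, 0); (0, 1, 0))


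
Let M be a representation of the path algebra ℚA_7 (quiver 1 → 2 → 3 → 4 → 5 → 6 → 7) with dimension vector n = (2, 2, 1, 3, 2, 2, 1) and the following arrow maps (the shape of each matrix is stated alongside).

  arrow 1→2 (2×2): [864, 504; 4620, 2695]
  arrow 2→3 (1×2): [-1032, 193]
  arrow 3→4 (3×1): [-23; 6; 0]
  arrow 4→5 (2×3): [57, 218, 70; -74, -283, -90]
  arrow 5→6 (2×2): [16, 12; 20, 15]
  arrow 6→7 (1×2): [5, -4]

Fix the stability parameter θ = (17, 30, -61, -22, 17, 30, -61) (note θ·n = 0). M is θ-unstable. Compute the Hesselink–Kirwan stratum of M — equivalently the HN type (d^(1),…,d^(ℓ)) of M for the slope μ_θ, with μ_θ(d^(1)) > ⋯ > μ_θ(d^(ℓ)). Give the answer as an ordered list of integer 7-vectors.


Interval decomposition of M: I[1,1], I[1,5], I[2,2], I[4,4], I[4,6], I[6,7].
HN type (ℓ=5): μ^(1)=30; μ^(2)=17; μ^(3)=-9; μ^(4)=-31/2; μ^(5)=-22

((0, 1, 0, 0, 0, 1, 0); (1, 0, 0, 0, 2, 0, 0); (1, 1, 1, 1, 0, 0, 0); (0, 0, 0, 0, 0, 1, 1); (0, 0, 0, 2, 0, 0, 0))


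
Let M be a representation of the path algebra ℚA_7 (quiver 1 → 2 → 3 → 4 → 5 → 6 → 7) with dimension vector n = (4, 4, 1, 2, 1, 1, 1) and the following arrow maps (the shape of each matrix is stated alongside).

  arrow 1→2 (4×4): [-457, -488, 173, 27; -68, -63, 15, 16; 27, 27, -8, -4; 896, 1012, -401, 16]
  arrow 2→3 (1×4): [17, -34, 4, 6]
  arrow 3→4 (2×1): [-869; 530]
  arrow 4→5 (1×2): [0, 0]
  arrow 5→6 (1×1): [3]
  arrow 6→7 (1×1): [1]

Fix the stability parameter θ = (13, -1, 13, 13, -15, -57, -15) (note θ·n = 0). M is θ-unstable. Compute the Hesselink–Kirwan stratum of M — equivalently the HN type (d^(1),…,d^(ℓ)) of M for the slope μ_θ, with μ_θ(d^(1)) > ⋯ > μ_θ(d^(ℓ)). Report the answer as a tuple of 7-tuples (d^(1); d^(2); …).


Via rank(M_{q-1}∘⋯∘M_p): M ≅ I[1,2]^3, I[1,4], I[4,4], I[5,7].
μ_θ-semistable layers: μ^(1)=13; μ^(2)=6; μ^(3)=-15; μ^(4)=-36

((0, 0, 1, 2, 0, 0, 0); (4, 4, 0, 0, 0, 0, 0); (0, 0, 0, 0, 0, 0, 1); (0, 0, 0, 0, 1, 1, 0))


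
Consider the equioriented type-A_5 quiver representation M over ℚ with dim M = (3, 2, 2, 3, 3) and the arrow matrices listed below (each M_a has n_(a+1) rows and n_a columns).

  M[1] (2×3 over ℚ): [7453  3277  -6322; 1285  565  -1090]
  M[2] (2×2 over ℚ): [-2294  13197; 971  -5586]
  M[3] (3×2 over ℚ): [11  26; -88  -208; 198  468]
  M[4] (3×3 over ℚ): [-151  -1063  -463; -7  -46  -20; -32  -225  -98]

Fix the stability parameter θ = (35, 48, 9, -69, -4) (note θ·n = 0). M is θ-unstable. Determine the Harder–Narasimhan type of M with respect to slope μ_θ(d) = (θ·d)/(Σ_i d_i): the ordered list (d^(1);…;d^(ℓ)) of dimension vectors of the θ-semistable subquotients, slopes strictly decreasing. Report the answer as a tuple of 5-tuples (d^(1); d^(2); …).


Via rank(M_{q-1}∘⋯∘M_p): M ≅ I[1,1]^2, I[1,5], I[2,3], I[4,5]^2.
μ_θ-semistable layers: μ^(1)=35; μ^(2)=57/2; μ^(3)=19/5; μ^(4)=-4; μ^(5)=-69

((2, 0, 0, 0, 0); (0, 1, 1, 0, 0); (1, 1, 1, 1, 1); (0, 0, 0, 0, 2); (0, 0, 0, 2, 0))


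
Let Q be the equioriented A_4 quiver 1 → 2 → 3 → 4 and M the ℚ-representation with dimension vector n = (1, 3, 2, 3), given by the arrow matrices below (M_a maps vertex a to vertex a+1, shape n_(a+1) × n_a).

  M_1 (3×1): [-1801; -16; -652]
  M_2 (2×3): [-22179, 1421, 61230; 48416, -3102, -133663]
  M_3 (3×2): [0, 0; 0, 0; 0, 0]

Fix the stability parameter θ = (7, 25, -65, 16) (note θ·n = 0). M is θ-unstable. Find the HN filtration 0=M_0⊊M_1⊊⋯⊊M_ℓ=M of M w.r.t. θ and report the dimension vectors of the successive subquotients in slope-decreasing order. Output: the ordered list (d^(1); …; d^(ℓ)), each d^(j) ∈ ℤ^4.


Via rank(M_{q-1}∘⋯∘M_p): M ≅ I[1,3], I[2,2], I[2,3], I[4,4]^3.
μ_θ-semistable layers: μ^(1)=25; μ^(2)=16; μ^(3)=-11; μ^(4)=-20

((0, 1, 0, 0); (0, 0, 0, 3); (1, 1, 1, 0); (0, 1, 1, 0))


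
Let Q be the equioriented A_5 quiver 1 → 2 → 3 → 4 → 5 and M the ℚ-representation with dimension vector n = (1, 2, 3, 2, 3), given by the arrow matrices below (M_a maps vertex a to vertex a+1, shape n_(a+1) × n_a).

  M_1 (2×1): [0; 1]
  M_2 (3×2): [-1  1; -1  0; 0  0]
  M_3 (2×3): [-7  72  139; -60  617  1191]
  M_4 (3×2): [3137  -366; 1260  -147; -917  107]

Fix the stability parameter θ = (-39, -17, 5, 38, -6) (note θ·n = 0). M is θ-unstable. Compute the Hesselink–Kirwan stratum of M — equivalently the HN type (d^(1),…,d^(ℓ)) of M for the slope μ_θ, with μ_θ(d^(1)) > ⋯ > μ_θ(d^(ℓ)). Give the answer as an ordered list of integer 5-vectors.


Barcode: M ≅ I[1,5], I[2,5], I[3,3], I[5,5]. HN layers by μ_θ (5 steps, strictly decreasing):
  μ^(1)=16; μ^(2)=5; μ^(3)=-6; μ^(4)=-17; μ^(5)=-39

((0, 0, 0, 2, 2); (0, 0, 3, 0, 0); (0, 0, 0, 0, 1); (0, 2, 0, 0, 0); (1, 0, 0, 0, 0))


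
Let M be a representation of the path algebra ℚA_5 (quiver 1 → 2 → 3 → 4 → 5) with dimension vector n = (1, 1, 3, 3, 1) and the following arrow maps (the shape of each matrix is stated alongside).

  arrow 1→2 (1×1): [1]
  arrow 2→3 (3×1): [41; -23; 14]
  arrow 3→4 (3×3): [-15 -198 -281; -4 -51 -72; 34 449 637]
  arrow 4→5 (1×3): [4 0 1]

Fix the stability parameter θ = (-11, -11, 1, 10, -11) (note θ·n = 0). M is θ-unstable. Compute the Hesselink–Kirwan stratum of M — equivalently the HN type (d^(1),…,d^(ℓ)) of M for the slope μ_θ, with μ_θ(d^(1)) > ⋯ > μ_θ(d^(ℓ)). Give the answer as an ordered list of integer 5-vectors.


Barcode: M ≅ I[1,5], I[3,4]^2. HN layers by μ_θ (4 steps, strictly decreasing):
  μ^(1)=10; μ^(2)=1; μ^(3)=0; μ^(4)=-11

((0, 0, 0, 2, 0); (0, 0, 2, 0, 0); (0, 0, 1, 1, 1); (1, 1, 0, 0, 0))


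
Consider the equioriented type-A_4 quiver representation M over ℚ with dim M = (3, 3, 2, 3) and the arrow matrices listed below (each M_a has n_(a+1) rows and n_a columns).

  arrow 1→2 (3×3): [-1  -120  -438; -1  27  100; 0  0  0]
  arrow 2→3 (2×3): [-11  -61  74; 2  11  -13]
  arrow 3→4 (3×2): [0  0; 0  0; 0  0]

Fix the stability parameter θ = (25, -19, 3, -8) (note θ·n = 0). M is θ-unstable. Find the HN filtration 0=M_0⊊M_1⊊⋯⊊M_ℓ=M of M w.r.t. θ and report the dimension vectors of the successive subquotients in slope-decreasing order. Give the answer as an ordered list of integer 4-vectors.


Barcode: M ≅ I[1,1], I[1,3]^2, I[2,2], I[4,4]^3. HN layers by μ_θ (4 steps, strictly decreasing):
  μ^(1)=25; μ^(2)=3; μ^(3)=-8; μ^(4)=-19

((1, 0, 0, 0); (2, 2, 2, 0); (0, 0, 0, 3); (0, 1, 0, 0))
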